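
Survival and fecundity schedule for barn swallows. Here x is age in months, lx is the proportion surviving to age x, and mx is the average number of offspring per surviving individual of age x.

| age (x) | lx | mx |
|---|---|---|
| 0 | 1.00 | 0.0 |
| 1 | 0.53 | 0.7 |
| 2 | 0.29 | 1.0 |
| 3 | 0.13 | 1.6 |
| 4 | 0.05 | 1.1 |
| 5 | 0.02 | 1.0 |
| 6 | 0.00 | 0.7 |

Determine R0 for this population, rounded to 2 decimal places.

0.94

lx·mx by age: 0, 0.371, 0.29, 0.208, 0.055, 0.02, 0
R0 = Σ lx·mx = 0.944 → 0.94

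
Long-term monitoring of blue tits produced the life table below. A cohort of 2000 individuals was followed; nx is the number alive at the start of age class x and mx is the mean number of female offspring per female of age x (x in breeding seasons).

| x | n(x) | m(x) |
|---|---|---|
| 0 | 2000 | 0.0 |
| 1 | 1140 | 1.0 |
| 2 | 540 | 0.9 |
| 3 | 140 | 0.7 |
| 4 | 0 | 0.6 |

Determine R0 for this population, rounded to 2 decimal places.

0.86

lx = nx/n0 = nx/2000: 1, 0.57, 0.27, 0.07, 0
lx·mx by age: 0, 0.57, 0.243, 0.049, 0
R0 = Σ lx·mx = 0.862 → 0.86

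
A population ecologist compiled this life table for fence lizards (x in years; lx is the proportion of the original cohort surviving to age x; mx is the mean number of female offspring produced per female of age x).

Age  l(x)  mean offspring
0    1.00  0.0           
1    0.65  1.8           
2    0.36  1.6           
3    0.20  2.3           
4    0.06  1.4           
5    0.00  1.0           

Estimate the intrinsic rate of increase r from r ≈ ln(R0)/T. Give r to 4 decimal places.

0.4699

R0 = Σ lx·mx = 0 + 1.17 + 0.576 + 0.46 + 0.084 + 0 = 2.29
Σ x·lx·mx = 4.038; T = 4.038/2.29 = 1.76332…
r ≈ ln(R0)/T = ln(2.29)/1.76332… = 0.469882… → 0.4699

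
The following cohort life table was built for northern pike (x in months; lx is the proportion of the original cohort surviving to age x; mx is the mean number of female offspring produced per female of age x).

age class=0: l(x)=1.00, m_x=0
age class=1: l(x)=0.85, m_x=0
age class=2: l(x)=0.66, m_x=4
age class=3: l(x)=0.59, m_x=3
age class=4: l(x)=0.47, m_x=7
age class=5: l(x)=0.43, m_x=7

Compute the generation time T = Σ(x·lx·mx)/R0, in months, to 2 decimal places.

3.62

lx·mx: 0, 0, 2.64, 1.77, 3.29, 3.01 → R0 = 10.71
x·lx·mx: 0, 0, 5.28, 5.31, 13.16, 15.05 → Σ = 38.8
T = 38.8 / 10.71 = 3.622782… → 3.62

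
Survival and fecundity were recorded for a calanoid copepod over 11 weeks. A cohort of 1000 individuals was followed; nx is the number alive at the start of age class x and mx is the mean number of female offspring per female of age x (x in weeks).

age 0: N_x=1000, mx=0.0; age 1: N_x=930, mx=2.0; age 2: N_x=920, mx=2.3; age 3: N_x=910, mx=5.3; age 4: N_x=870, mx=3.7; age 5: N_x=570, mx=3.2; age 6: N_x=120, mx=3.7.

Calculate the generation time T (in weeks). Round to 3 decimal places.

lx = nx/n0 = nx/1000: 1, 0.93, 0.92, 0.91, 0.87, 0.57, 0.12
lx·mx: 0, 1.86, 2.116, 4.823, 3.219, 1.824, 0.444 → R0 = 14.286
x·lx·mx: 0, 1.86, 4.232, 14.469, 12.876, 9.12, 2.664 → Σ = 45.221
T = 45.221 / 14.286 = 3.165407… → 3.165

3.165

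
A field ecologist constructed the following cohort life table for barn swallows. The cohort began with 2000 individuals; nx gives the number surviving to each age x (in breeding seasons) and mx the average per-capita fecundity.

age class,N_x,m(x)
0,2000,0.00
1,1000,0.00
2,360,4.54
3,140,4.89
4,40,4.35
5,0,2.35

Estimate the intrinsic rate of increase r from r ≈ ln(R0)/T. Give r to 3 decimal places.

0.091

lx = nx/n0 = nx/2000: 1, 0.5, 0.18, 0.07, 0.02, 0
R0 = Σ lx·mx = 0 + 0 + 0.8172 + 0.3423 + 0.087 + 0 = 1.2465
Σ x·lx·mx = 3.0093; T = 3.0093/1.2465 = 2.4142…
r ≈ ln(R0)/T = ln(1.2465)/2.4142… = 0.09127… → 0.091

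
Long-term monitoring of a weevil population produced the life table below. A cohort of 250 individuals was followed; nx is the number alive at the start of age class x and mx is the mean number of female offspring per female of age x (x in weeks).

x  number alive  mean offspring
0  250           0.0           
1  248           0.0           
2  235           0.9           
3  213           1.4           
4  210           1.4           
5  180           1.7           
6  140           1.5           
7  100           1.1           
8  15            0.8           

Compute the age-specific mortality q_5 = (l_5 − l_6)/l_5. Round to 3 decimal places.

lx = nx/n0 = nx/250: 1, 0.992, 0.94, 0.852, 0.84, 0.72, 0.56, 0.4, 0.06
q_5 = (l_5 − l_6) / l_5 = (0.72 − 0.56) / 0.72
     = 0.16 / 0.72 = 0.222222… → 0.222

0.222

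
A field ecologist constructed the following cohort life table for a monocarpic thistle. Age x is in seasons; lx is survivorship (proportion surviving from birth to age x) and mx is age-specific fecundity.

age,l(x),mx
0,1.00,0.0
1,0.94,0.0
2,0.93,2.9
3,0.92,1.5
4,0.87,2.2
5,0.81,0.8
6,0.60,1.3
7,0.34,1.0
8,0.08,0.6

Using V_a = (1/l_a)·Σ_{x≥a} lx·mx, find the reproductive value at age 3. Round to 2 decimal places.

lx·mx for x ≥ 3: 1.38, 1.914, 0.648, 0.78, 0.34, 0.048 → sum = 5.11
V_3 = 5.11 / l_3 = 5.11 / 0.92 = 5.554348… → 5.55

5.55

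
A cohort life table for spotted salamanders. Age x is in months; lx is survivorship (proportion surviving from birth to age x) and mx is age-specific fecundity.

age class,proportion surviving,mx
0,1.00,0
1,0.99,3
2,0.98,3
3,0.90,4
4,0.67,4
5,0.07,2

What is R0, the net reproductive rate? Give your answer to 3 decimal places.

lx·mx by age: 0, 2.97, 2.94, 3.6, 2.68, 0.14
R0 = Σ lx·mx = 12.33 → 12.330

12.330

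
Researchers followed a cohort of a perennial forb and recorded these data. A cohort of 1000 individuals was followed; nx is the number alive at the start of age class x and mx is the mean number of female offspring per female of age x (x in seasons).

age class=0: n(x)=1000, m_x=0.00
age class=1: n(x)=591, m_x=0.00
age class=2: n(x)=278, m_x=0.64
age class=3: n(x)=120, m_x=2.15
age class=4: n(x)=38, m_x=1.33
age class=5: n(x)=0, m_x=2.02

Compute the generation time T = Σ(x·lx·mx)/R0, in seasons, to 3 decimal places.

2.738

lx = nx/n0 = nx/1000: 1, 0.591, 0.278, 0.12, 0.038, 0
lx·mx: 0, 0, 0.17792, 0.258, 0.05054, 0 → R0 = 0.48646
x·lx·mx: 0, 0, 0.35584, 0.774, 0.20216, 0 → Σ = 1.332
T = 1.332 / 0.48646 = 2.738149… → 2.738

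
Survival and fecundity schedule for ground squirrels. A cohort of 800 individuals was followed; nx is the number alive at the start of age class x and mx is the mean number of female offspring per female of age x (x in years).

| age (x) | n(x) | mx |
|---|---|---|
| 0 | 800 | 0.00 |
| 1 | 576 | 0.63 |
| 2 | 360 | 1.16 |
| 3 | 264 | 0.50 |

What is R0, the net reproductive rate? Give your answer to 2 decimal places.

lx = nx/n0 = nx/800: 1, 0.72, 0.45, 0.33
lx·mx by age: 0, 0.4536, 0.522, 0.165
R0 = Σ lx·mx = 1.1406 → 1.14

1.14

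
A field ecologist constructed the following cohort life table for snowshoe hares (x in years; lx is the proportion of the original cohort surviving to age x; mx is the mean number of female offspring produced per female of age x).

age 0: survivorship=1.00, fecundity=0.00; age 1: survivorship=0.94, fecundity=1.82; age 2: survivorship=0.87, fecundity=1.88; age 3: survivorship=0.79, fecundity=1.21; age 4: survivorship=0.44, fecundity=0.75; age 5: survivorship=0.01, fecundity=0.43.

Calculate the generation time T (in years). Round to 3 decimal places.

lx·mx: 0, 1.7108, 1.6356, 0.9559, 0.33, 0.0043 → R0 = 4.6366
x·lx·mx: 0, 1.7108, 3.2712, 2.8677, 1.32, 0.0215 → Σ = 9.1912
T = 9.1912 / 4.6366 = 1.982315… → 1.982

1.982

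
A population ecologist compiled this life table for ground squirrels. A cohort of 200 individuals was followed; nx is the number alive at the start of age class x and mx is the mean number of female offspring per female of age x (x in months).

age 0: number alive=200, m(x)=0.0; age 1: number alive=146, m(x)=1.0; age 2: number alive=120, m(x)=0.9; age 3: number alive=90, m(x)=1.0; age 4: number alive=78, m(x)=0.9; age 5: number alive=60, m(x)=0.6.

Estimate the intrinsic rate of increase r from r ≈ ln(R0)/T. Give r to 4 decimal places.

0.3343

lx = nx/n0 = nx/200: 1, 0.73, 0.6, 0.45, 0.39, 0.3
R0 = Σ lx·mx = 0 + 0.73 + 0.54 + 0.45 + 0.351 + 0.18 = 2.251
Σ x·lx·mx = 5.464; T = 5.464/2.251 = 2.42737…
r ≈ ln(R0)/T = ln(2.251)/2.42737… = 0.334261… → 0.3343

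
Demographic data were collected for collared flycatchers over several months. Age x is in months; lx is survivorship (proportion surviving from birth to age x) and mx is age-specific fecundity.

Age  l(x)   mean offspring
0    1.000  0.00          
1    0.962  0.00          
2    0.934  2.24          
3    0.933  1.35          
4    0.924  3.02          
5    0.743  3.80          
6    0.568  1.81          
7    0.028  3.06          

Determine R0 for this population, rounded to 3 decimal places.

lx·mx by age: 0, 0, 2.09216, 1.25955, 2.79048, 2.8234, 1.02808, 0.08568
R0 = Σ lx·mx = 10.07935 → 10.079

10.079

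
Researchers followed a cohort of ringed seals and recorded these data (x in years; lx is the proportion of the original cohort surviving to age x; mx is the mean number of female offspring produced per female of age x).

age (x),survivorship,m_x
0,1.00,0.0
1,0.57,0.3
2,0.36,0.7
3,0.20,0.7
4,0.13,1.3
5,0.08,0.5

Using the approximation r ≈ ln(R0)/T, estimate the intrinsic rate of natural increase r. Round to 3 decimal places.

-0.101

R0 = Σ lx·mx = 0 + 0.171 + 0.252 + 0.14 + 0.169 + 0.04 = 0.772
Σ x·lx·mx = 1.971; T = 1.971/0.772 = 2.55311…
r ≈ ln(R0)/T = ln(0.772)/2.55311… = -0.10136… → -0.101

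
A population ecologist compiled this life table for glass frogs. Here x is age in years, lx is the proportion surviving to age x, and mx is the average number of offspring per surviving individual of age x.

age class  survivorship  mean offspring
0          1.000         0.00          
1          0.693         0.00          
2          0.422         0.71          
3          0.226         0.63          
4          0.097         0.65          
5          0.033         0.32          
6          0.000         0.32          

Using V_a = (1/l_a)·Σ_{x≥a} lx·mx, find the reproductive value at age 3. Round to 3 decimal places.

0.956

lx·mx for x ≥ 3: 0.14238, 0.06305, 0.01056, 0 → sum = 0.21599
V_3 = 0.21599 / l_3 = 0.21599 / 0.226 = 0.955708… → 0.956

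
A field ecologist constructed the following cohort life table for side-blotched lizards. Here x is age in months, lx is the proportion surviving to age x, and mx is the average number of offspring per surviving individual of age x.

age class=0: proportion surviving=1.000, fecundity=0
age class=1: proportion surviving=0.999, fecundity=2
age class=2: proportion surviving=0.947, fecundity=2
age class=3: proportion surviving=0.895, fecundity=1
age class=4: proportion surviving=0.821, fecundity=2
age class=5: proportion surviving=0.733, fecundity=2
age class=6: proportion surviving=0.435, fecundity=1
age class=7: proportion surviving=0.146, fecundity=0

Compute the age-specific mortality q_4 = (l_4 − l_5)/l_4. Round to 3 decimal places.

q_4 = (l_4 − l_5) / l_4 = (0.821 − 0.733) / 0.821
     = 0.088 / 0.821 = 0.107186… → 0.107

0.107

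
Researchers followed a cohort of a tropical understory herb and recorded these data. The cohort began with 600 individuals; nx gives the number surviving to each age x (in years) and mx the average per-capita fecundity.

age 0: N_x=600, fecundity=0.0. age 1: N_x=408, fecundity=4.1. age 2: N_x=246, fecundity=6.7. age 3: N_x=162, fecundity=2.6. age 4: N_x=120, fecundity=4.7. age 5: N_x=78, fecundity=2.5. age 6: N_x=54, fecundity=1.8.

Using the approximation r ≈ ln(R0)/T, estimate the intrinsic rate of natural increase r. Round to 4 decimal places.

0.9321

lx = nx/n0 = nx/600: 1, 0.68, 0.41, 0.27, 0.2, 0.13, 0.09
R0 = Σ lx·mx = 0 + 2.788 + 2.747 + 0.702 + 0.94 + 0.325 + 0.162 = 7.664
Σ x·lx·mx = 16.745; T = 16.745/7.664 = 2.18489…
r ≈ ln(R0)/T = ln(7.664)/2.18489… = 0.932099… → 0.9321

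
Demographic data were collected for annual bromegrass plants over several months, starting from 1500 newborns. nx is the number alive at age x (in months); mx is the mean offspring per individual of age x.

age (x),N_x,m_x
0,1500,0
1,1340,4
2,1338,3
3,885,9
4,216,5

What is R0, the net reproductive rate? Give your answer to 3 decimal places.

lx = nx/n0 = nx/1500: 1, 0.89333…, 0.892, 0.59, 0.144
lx·mx by age: 0, 3.573333…, 2.676, 5.31, 0.72
R0 = Σ lx·mx = 12.279333… → 12.279

12.279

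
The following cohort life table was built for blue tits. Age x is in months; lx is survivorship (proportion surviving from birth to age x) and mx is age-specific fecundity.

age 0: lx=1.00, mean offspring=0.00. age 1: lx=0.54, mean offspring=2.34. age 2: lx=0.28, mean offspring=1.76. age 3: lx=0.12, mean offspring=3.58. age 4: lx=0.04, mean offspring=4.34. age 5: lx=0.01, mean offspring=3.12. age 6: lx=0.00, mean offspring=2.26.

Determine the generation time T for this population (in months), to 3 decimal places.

1.836

lx·mx: 0, 1.2636, 0.4928, 0.4296, 0.1736, 0.0312, 0 → R0 = 2.3908
x·lx·mx: 0, 1.2636, 0.9856, 1.2888, 0.6944, 0.156, 0 → Σ = 4.3884
T = 4.3884 / 2.3908 = 1.835536… → 1.836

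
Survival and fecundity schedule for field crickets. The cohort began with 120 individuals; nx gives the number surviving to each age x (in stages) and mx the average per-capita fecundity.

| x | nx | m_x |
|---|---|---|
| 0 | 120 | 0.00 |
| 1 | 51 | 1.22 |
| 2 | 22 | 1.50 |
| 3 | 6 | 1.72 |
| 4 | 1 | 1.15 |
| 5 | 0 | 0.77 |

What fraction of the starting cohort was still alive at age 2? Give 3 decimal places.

l_2 = n_2/n_0 = 22/120 = 0.183333… → 0.183

0.183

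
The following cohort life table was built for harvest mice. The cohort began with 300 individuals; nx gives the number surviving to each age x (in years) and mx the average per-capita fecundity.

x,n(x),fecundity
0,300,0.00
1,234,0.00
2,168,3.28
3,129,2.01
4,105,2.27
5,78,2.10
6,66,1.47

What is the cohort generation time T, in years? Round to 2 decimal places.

lx = nx/n0 = nx/300: 1, 0.78, 0.56, 0.43, 0.35, 0.26, 0.22
lx·mx: 0, 0, 1.8368, 0.8643, 0.7945, 0.546, 0.3234 → R0 = 4.365
x·lx·mx: 0, 0, 3.6736, 2.5929, 3.178, 2.73, 1.9404 → Σ = 14.1149
T = 14.1149 / 4.365 = 3.233654… → 3.23

3.23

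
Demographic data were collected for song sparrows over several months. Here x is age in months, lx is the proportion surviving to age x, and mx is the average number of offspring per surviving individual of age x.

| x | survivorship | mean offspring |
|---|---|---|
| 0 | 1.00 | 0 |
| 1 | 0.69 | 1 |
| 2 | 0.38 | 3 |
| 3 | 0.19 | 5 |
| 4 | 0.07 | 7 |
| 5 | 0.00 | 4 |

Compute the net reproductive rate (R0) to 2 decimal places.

lx·mx by age: 0, 0.69, 1.14, 0.95, 0.49, 0
R0 = Σ lx·mx = 3.27 → 3.27

3.27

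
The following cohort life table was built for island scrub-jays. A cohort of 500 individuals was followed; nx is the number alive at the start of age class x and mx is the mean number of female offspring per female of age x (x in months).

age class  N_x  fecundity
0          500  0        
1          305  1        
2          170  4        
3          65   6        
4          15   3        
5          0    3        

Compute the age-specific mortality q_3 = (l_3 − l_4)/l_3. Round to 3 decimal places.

0.769

lx = nx/n0 = nx/500: 1, 0.61, 0.34, 0.13, 0.03, 0
q_3 = (l_3 − l_4) / l_3 = (0.13 − 0.03) / 0.13
     = 0.1 / 0.13 = 0.769231… → 0.769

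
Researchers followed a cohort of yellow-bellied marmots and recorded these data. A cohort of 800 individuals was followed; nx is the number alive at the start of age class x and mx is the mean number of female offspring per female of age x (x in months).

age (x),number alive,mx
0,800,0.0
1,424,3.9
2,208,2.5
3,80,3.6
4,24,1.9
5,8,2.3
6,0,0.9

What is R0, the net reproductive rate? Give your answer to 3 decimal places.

3.157

lx = nx/n0 = nx/800: 1, 0.53, 0.26, 0.1, 0.03, 0.01, 0
lx·mx by age: 0, 2.067, 0.65, 0.36, 0.057, 0.023, 0
R0 = Σ lx·mx = 3.157 → 3.157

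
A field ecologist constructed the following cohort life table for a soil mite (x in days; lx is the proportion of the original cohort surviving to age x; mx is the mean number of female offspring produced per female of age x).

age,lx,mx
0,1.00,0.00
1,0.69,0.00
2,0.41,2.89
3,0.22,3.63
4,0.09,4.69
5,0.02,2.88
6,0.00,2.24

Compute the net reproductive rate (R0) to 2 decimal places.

2.46

lx·mx by age: 0, 0, 1.1849, 0.7986, 0.4221, 0.0576, 0
R0 = Σ lx·mx = 2.4632 → 2.46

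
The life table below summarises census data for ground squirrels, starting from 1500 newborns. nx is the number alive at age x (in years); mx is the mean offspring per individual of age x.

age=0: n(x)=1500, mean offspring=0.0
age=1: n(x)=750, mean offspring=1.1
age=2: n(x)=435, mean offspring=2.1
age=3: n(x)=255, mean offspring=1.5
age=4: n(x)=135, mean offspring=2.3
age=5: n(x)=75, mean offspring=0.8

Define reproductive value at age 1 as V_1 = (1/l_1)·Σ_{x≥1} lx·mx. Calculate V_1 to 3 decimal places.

3.322

lx = nx/n0 = nx/1500: 1, 0.5, 0.29, 0.17, 0.09, 0.05
lx·mx for x ≥ 1: 0.55, 0.609, 0.255, 0.207, 0.04 → sum = 1.661
V_1 = 1.661 / l_1 = 1.661 / 0.5 = 3.322 → 3.322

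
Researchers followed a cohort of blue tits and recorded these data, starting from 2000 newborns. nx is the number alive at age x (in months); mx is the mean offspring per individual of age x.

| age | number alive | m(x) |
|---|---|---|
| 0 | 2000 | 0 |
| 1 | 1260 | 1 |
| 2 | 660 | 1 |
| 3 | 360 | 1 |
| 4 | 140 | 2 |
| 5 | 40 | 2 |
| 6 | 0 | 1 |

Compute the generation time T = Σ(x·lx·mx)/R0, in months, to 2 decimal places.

lx = nx/n0 = nx/2000: 1, 0.63, 0.33, 0.18, 0.07, 0.02, 0
lx·mx: 0, 0.63, 0.33, 0.18, 0.14, 0.04, 0 → R0 = 1.32
x·lx·mx: 0, 0.63, 0.66, 0.54, 0.56, 0.2, 0 → Σ = 2.59
T = 2.59 / 1.32 = 1.962121… → 1.96

1.96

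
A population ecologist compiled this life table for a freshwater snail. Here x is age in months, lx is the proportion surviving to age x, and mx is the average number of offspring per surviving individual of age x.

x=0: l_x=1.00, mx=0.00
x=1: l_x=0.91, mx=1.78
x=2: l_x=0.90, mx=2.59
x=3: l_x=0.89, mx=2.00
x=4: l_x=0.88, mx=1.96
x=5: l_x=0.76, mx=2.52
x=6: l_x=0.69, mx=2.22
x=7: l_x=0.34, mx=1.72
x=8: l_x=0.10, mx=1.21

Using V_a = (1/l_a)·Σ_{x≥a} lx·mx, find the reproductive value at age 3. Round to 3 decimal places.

lx·mx for x ≥ 3: 1.78, 1.7248, 1.9152, 1.5318, 0.5848, 0.121 → sum = 7.6576
V_3 = 7.6576 / l_3 = 7.6576 / 0.89 = 8.604045… → 8.604

8.604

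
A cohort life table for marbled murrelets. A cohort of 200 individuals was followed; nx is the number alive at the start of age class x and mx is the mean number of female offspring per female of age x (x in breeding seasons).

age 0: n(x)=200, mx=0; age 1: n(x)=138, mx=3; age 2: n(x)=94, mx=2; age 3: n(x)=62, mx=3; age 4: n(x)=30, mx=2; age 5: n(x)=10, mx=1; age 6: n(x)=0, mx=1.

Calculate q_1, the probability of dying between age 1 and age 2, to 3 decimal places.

lx = nx/n0 = nx/200: 1, 0.69, 0.47, 0.31, 0.15, 0.05, 0
q_1 = (l_1 − l_2) / l_1 = (0.69 − 0.47) / 0.69
     = 0.22 / 0.69 = 0.318841… → 0.319

0.319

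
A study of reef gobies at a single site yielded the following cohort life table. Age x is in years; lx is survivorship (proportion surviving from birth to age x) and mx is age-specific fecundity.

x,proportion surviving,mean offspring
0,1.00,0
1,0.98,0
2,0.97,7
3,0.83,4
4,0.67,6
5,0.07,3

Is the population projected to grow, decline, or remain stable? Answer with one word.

R0 = Σ lx·mx = 0 + 0 + 6.79 + 3.32 + 4.02 + 0.21 = 14.34
R0 > 1, so the population is growing.

growing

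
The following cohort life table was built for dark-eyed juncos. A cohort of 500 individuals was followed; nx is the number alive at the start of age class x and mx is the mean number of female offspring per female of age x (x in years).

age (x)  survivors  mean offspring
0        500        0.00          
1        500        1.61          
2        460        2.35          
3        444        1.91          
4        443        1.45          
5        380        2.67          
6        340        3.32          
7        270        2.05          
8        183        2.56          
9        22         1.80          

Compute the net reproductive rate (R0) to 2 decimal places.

lx = nx/n0 = nx/500: 1, 1, 0.92, 0.888, 0.886, 0.76, 0.68, 0.54, 0.366, 0.044
lx·mx by age: 0, 1.61, 2.162, 1.69608, 1.2847, 2.0292, 2.2576, 1.107, 0.93696, 0.0792
R0 = Σ lx·mx = 13.16274 → 13.16

13.16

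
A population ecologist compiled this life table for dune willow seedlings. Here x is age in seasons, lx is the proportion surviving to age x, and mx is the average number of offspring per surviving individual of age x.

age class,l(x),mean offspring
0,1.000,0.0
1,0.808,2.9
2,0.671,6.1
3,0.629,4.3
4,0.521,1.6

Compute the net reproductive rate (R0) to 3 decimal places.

9.975

lx·mx by age: 0, 2.3432, 4.0931, 2.7047, 0.8336
R0 = Σ lx·mx = 9.9746 → 9.975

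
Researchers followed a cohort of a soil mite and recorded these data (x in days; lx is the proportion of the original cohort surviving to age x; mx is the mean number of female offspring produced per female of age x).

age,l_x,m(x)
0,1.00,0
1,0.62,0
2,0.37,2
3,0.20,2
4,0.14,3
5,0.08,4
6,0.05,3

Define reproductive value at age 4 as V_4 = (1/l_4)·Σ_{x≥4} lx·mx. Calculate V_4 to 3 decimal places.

lx·mx for x ≥ 4: 0.42, 0.32, 0.15 → sum = 0.89
V_4 = 0.89 / l_4 = 0.89 / 0.14 = 6.357143… → 6.357

6.357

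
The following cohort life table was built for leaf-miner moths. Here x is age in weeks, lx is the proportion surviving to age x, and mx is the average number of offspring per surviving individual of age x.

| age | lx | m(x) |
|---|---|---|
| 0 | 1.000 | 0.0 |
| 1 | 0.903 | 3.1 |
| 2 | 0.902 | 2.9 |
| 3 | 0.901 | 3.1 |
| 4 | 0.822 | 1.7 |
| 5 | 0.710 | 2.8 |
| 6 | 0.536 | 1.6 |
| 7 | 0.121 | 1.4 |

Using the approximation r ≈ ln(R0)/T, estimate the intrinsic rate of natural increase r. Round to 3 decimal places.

R0 = Σ lx·mx = 0 + 2.7993 + 2.6158 + 2.7931 + 1.3974 + 1.988 + 0.8576 + 0.1694 = 12.6206
Σ x·lx·mx = 38.2712; T = 38.2712/12.6206 = 3.03244…
r ≈ ln(R0)/T = ln(12.6206)/3.03244… = 0.83607… → 0.836

0.836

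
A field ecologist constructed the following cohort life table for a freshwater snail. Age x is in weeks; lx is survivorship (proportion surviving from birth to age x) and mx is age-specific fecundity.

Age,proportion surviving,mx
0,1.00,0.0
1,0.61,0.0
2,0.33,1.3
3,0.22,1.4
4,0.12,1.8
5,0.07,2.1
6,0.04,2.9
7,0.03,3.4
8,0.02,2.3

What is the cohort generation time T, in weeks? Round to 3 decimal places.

3.782

lx·mx: 0, 0, 0.429, 0.308, 0.216, 0.147, 0.116, 0.102, 0.046 → R0 = 1.364
x·lx·mx: 0, 0, 0.858, 0.924, 0.864, 0.735, 0.696, 0.714, 0.368 → Σ = 5.159
T = 5.159 / 1.364 = 3.782258… → 3.782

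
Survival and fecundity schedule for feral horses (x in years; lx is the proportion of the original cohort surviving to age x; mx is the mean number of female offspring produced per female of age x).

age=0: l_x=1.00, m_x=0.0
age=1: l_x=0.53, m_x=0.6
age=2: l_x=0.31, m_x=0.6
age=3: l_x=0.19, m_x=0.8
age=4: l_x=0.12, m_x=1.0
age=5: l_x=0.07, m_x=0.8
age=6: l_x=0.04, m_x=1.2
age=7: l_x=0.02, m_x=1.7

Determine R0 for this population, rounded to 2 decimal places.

lx·mx by age: 0, 0.318, 0.186, 0.152, 0.12, 0.056, 0.048, 0.034
R0 = Σ lx·mx = 0.914 → 0.91

0.91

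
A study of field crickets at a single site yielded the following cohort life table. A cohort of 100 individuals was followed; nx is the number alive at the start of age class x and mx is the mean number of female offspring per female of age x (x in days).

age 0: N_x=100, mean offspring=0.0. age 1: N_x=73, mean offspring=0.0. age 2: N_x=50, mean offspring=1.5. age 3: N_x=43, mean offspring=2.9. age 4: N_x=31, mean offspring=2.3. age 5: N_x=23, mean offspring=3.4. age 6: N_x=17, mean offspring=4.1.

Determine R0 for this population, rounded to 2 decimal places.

lx = nx/n0 = nx/100: 1, 0.73, 0.5, 0.43, 0.31, 0.23, 0.17
lx·mx by age: 0, 0, 0.75, 1.247, 0.713, 0.782, 0.697
R0 = Σ lx·mx = 4.189 → 4.19

4.19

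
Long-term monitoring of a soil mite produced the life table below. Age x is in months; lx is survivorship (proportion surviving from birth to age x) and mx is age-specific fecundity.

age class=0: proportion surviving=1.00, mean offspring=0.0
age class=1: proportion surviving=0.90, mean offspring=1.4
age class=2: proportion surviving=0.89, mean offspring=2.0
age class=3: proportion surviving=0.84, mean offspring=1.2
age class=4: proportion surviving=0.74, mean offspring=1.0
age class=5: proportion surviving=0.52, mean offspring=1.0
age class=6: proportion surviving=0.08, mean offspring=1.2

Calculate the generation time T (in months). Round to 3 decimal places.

2.587

lx·mx: 0, 1.26, 1.78, 1.008, 0.74, 0.52, 0.096 → R0 = 5.404
x·lx·mx: 0, 1.26, 3.56, 3.024, 2.96, 2.6, 0.576 → Σ = 13.98
T = 13.98 / 5.404 = 2.586973… → 2.587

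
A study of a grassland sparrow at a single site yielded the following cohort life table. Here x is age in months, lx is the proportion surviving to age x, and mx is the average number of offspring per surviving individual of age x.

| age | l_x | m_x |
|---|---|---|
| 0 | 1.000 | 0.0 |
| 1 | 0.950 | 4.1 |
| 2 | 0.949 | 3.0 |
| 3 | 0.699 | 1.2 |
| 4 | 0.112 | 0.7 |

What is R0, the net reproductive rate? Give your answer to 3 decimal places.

7.659

lx·mx by age: 0, 3.895, 2.847, 0.8388, 0.0784
R0 = Σ lx·mx = 7.6592 → 7.659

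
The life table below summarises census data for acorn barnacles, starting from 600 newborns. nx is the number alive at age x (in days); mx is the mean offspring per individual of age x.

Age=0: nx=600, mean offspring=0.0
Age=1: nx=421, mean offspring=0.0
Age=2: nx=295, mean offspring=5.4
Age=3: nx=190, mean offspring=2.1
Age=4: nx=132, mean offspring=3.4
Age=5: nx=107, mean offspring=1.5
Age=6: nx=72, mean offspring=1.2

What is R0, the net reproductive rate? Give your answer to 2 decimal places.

lx = nx/n0 = nx/600: 1, 0.70167…, 0.49167…, 0.31667…, 0.22, 0.17833…, 0.12
lx·mx by age: 0, 0, 2.655…, 0.665…, 0.748, 0.2675…, 0.144
R0 = Σ lx·mx = 4.4795… → 4.48

4.48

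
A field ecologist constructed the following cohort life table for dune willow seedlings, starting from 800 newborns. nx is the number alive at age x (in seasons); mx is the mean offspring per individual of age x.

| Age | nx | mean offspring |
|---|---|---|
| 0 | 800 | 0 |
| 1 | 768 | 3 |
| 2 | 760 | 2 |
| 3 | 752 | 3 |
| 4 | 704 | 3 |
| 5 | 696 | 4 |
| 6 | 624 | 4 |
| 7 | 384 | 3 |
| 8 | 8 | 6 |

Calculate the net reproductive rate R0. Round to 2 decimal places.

lx = nx/n0 = nx/800: 1, 0.96, 0.95, 0.94, 0.88, 0.87, 0.78, 0.48, 0.01
lx·mx by age: 0, 2.88, 1.9, 2.82, 2.64, 3.48, 3.12, 1.44, 0.06
R0 = Σ lx·mx = 18.34 → 18.34

18.34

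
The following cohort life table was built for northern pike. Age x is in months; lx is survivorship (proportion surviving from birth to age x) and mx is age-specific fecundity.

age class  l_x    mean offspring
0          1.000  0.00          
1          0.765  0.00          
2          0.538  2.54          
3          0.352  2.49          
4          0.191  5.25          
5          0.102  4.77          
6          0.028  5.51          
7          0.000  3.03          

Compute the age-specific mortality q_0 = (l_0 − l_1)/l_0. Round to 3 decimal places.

q_0 = (l_0 − l_1) / l_0 = (1 − 0.765) / 1
     = 0.235 / 1 = 0.235 → 0.235

0.235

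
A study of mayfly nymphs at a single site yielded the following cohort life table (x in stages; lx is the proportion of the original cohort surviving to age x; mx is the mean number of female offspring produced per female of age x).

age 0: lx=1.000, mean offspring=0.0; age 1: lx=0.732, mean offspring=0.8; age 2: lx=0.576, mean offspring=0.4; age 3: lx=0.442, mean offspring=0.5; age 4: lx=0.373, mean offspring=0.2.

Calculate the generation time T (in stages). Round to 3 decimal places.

lx·mx: 0, 0.5856, 0.2304, 0.221, 0.0746 → R0 = 1.1116
x·lx·mx: 0, 0.5856, 0.4608, 0.663, 0.2984 → Σ = 2.0078
T = 2.0078 / 1.1116 = 1.806225… → 1.806

1.806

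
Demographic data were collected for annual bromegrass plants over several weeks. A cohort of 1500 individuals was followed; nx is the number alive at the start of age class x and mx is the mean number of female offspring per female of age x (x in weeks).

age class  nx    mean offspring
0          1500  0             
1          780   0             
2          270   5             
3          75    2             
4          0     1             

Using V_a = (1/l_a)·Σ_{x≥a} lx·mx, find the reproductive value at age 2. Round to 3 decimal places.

lx = nx/n0 = nx/1500: 1, 0.52, 0.18, 0.05, 0
lx·mx for x ≥ 2: 0.9, 0.1, 0 → sum = 1
V_2 = 1 / l_2 = 1 / 0.18 = 5.555556… → 5.556

5.556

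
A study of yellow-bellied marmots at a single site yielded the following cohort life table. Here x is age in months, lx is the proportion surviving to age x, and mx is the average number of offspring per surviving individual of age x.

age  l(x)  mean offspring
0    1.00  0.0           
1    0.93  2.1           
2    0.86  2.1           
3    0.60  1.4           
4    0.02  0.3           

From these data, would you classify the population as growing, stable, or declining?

R0 = Σ lx·mx = 0 + 1.953 + 1.806 + 0.84 + 0.006 = 4.605
R0 > 1, so the population is growing.

growing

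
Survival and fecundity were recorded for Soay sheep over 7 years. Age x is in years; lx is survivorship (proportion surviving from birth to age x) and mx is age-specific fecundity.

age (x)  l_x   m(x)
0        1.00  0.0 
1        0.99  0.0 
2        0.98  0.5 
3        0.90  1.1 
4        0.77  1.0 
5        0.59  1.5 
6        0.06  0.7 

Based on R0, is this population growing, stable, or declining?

growing

R0 = Σ lx·mx = 0 + 0 + 0.49 + 0.99 + 0.77 + 0.885 + 0.042 = 3.177
R0 > 1, so the population is growing.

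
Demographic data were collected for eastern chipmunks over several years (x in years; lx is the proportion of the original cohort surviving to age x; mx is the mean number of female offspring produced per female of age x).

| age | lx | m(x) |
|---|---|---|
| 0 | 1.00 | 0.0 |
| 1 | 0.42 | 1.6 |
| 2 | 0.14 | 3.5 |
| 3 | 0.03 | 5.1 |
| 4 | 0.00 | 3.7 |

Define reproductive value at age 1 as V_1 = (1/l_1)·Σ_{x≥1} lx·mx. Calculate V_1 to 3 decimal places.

lx·mx for x ≥ 1: 0.672, 0.49, 0.153, 0 → sum = 1.315
V_1 = 1.315 / l_1 = 1.315 / 0.42 = 3.130952… → 3.131

3.131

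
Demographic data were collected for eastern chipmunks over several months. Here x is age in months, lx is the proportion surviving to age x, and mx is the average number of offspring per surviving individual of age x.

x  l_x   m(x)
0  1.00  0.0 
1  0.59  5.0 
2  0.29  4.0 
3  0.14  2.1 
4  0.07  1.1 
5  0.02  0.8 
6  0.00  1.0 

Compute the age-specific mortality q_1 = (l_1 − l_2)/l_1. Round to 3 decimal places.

0.508

q_1 = (l_1 − l_2) / l_1 = (0.59 − 0.29) / 0.59
     = 0.3 / 0.59 = 0.508475… → 0.508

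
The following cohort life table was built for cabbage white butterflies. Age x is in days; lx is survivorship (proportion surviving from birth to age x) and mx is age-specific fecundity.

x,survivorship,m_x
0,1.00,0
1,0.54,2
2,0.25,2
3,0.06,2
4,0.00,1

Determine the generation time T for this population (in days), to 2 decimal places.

1.44

lx·mx: 0, 1.08, 0.5, 0.12, 0 → R0 = 1.7
x·lx·mx: 0, 1.08, 1, 0.36, 0 → Σ = 2.44
T = 2.44 / 1.7 = 1.435294… → 1.44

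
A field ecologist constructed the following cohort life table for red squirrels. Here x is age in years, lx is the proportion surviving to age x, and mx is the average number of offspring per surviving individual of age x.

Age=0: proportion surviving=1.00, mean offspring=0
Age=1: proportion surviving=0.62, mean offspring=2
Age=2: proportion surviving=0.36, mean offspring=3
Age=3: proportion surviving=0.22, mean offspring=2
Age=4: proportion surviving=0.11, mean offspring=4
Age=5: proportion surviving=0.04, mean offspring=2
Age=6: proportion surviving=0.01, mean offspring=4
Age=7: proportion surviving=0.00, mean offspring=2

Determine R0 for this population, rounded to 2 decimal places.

lx·mx by age: 0, 1.24, 1.08, 0.44, 0.44, 0.08, 0.04, 0
R0 = Σ lx·mx = 3.32 → 3.32

3.32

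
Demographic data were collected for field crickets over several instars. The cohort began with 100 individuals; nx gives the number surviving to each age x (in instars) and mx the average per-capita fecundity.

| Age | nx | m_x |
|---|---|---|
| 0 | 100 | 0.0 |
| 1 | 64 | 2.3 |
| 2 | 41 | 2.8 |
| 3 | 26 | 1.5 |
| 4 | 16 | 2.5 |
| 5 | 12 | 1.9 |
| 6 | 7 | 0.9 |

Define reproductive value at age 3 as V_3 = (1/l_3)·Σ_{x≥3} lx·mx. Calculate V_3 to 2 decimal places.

lx = nx/n0 = nx/100: 1, 0.64, 0.41, 0.26, 0.16, 0.12, 0.07
lx·mx for x ≥ 3: 0.39, 0.4, 0.228, 0.063 → sum = 1.081
V_3 = 1.081 / l_3 = 1.081 / 0.26 = 4.157692… → 4.16

4.16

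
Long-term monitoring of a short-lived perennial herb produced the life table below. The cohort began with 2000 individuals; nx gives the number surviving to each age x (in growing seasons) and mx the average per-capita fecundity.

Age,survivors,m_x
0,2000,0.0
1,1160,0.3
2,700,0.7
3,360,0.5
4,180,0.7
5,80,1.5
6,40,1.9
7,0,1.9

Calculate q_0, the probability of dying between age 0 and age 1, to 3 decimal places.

lx = nx/n0 = nx/2000: 1, 0.58, 0.35, 0.18, 0.09, 0.04, 0.02, 0
q_0 = (l_0 − l_1) / l_0 = (1 − 0.58) / 1
     = 0.42 / 1 = 0.42 → 0.420

0.420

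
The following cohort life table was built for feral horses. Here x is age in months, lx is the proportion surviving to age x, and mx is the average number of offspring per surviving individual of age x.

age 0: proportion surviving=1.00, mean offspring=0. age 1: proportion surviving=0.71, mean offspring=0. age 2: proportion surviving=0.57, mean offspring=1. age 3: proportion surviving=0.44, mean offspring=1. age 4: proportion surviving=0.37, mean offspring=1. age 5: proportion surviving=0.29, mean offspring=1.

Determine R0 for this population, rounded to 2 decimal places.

1.67

lx·mx by age: 0, 0, 0.57, 0.44, 0.37, 0.29
R0 = Σ lx·mx = 1.67 → 1.67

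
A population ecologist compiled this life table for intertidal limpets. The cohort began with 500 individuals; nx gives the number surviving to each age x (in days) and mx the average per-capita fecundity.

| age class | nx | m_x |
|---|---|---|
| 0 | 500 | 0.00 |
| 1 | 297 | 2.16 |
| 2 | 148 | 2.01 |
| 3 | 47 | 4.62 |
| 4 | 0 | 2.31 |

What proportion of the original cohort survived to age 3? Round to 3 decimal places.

0.094

l_3 = n_3/n_0 = 47/500 = 0.094 → 0.094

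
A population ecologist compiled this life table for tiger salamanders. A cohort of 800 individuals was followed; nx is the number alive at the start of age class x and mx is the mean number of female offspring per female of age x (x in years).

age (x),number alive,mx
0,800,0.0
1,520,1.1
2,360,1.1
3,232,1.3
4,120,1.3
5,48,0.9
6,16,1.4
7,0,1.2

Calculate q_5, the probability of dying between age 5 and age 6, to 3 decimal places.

lx = nx/n0 = nx/800: 1, 0.65, 0.45, 0.29, 0.15, 0.06, 0.02, 0
q_5 = (l_5 − l_6) / l_5 = (0.06 − 0.02) / 0.06
     = 0.04 / 0.06 = 0.666667… → 0.667

0.667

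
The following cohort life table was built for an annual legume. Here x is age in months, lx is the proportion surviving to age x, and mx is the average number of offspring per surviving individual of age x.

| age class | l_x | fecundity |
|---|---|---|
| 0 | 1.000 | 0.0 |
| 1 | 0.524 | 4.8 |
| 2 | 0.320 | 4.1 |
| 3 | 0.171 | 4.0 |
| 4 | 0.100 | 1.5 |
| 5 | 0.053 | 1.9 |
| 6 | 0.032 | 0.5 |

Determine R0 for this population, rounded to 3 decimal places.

lx·mx by age: 0, 2.5152, 1.312, 0.684, 0.15, 0.1007, 0.016
R0 = Σ lx·mx = 4.7779 → 4.778

4.778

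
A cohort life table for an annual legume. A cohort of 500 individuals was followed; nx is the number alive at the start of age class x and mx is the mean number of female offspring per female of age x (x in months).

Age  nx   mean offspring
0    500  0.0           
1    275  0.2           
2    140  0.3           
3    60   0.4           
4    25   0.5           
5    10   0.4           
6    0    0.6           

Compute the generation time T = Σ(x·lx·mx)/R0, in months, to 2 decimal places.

2.04

lx = nx/n0 = nx/500: 1, 0.55, 0.28, 0.12, 0.05, 0.02, 0
lx·mx: 0, 0.11, 0.084, 0.048, 0.025, 0.008, 0 → R0 = 0.275
x·lx·mx: 0, 0.11, 0.168, 0.144, 0.1, 0.04, 0 → Σ = 0.562
T = 0.562 / 0.275 = 2.043636… → 2.04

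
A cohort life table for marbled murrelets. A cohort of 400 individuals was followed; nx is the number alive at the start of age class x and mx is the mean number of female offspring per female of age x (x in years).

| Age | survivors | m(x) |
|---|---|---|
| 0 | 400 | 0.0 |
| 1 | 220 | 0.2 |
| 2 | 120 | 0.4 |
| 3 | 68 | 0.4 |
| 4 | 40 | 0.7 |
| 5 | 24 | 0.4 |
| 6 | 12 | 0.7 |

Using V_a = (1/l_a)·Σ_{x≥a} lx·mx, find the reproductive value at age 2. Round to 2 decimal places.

1.01

lx = nx/n0 = nx/400: 1, 0.55, 0.3, 0.17, 0.1, 0.06, 0.03
lx·mx for x ≥ 2: 0.12, 0.068, 0.07, 0.024, 0.021 → sum = 0.303
V_2 = 0.303 / l_2 = 0.303 / 0.3 = 1.01 → 1.01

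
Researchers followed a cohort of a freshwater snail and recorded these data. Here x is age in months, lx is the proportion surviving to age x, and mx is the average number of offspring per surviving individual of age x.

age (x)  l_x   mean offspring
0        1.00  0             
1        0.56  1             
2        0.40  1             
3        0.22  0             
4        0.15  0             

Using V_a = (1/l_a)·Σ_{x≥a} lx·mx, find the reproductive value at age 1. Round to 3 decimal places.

lx·mx for x ≥ 1: 0.56, 0.4, 0, 0 → sum = 0.96
V_1 = 0.96 / l_1 = 0.96 / 0.56 = 1.714286… → 1.714

1.714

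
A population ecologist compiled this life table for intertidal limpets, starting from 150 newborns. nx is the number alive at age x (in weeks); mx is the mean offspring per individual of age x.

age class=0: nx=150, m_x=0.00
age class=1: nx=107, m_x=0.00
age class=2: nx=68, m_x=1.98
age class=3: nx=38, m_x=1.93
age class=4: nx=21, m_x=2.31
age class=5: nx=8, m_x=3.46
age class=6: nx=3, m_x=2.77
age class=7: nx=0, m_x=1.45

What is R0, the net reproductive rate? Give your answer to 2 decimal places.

lx = nx/n0 = nx/150: 1, 0.71333…, 0.45333…, 0.25333…, 0.14, 0.05333…, 0.02, 0
lx·mx by age: 0, 0, 0.8976…, 0.488933…, 0.3234, 0.184533…, 0.0554, 0
R0 = Σ lx·mx = 1.949867… → 1.95

1.95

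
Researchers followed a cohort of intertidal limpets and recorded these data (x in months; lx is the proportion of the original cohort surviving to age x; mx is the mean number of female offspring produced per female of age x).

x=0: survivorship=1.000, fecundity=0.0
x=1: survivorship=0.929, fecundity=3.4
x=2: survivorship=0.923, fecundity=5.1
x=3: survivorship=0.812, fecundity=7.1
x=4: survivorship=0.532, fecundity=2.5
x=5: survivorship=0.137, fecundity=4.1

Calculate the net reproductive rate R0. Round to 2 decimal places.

15.52

lx·mx by age: 0, 3.1586, 4.7073, 5.7652, 1.33, 0.5617
R0 = Σ lx·mx = 15.5228 → 15.52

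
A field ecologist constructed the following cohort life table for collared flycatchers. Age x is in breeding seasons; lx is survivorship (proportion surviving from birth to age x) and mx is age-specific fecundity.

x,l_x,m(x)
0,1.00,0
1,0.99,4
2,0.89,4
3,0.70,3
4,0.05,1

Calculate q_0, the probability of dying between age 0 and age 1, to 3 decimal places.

q_0 = (l_0 − l_1) / l_0 = (1 − 0.99) / 1
     = 0.01 / 1 = 0.01 → 0.010

0.010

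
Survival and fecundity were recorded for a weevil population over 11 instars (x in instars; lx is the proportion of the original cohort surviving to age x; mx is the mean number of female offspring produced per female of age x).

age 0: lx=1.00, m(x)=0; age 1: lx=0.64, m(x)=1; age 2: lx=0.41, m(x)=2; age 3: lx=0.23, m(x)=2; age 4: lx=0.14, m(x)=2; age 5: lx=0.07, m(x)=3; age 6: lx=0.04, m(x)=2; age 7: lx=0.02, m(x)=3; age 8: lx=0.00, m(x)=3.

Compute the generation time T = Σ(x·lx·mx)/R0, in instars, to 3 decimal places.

lx·mx: 0, 0.64, 0.82, 0.46, 0.28, 0.21, 0.08, 0.06, 0 → R0 = 2.55
x·lx·mx: 0, 0.64, 1.64, 1.38, 1.12, 1.05, 0.48, 0.42, 0 → Σ = 6.73
T = 6.73 / 2.55 = 2.639216… → 2.639

2.639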